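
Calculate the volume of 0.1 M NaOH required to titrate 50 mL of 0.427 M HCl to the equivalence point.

At equivalence: moles acid = moles base. moles HCl = 0.427 × 50/1000 = 0.02135 mol. V_base = moles / 0.1 × 1000 = 213.5 mL.

V_{base} = 213.5 mL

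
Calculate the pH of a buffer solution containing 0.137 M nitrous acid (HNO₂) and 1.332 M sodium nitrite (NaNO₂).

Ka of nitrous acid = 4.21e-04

pKa = -log(4.21e-04) = 3.38. pH = pKa + log([A⁻]/[HA]) = 3.38 + log(1.332/0.137)

pH = 4.36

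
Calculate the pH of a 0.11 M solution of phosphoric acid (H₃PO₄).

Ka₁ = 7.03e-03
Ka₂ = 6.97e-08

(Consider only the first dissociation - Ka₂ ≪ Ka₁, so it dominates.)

First dissociation dominates. From Ka₁ = [H⁺][HA⁻]/[H₂A], x² + Ka₁·x − Ka₁·C = 0 with C = 0.11 M and Ka₁ = 7.03e-03. Solving: [H⁺] = (−Ka₁ + √(Ka₁² + 4·Ka₁·C)) / 2 = 2.4515e-02 M. pH = -log(2.4515e-02) = 1.61.

pH = 1.61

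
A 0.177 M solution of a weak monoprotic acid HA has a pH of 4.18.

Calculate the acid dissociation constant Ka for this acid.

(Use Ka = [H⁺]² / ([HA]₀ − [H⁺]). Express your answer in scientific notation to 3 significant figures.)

[H⁺] = 10^(−pH) = 10^(−4.18) = 6.607e-05 M. For HA ⇌ H⁺ + A⁻, Ka = [H⁺][A⁻]/[HA] = [H⁺]² / ([HA]₀ − [H⁺]) = (6.607e-05)² / (0.177 − 6.607e-05) = 2.47e-08.

K_a = 2.47e-08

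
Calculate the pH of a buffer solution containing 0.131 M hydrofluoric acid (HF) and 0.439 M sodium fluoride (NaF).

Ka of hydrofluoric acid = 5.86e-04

pKa = -log(5.86e-04) = 3.23. pH = pKa + log([A⁻]/[HA]) = 3.23 + log(0.439/0.131)

pH = 3.76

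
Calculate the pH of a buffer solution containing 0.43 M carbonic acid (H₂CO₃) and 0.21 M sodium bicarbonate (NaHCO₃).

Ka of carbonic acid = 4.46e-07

pKa = -log(4.46e-07) = 6.35. pH = pKa + log([A⁻]/[HA]) = 6.35 + log(0.21/0.43)

pH = 6.04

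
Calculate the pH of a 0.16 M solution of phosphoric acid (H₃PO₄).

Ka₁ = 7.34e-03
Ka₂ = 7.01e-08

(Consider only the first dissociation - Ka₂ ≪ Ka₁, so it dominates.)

First dissociation dominates. From Ka₁ = [H⁺][HA⁻]/[H₂A], x² + Ka₁·x − Ka₁·C = 0 with C = 0.16 M and Ka₁ = 7.34e-03. Solving: [H⁺] = (−Ka₁ + √(Ka₁² + 4·Ka₁·C)) / 2 = 3.0795e-02 M. pH = -log(3.0795e-02) = 1.51.

pH = 1.51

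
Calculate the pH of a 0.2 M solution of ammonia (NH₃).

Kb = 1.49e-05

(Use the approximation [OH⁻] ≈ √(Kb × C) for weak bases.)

[OH⁻] = √(Kb × C) = √(1.49e-05 × 0.2) = 1.7263e-03. pOH = 2.76, pH = 14 - pOH

pH = 11.24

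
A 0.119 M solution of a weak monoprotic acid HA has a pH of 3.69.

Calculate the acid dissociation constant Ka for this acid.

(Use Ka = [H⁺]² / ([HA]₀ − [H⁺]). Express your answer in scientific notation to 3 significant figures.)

[H⁺] = 10^(−pH) = 10^(−3.69) = 2.042e-04 M. For HA ⇌ H⁺ + A⁻, Ka = [H⁺][A⁻]/[HA] = [H⁺]² / ([HA]₀ − [H⁺]) = (2.042e-04)² / (0.119 − 2.042e-04) = 3.51e-07.

K_a = 3.51e-07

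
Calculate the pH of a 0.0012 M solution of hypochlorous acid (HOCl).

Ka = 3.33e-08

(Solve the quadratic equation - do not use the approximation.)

x² + Ka×x - Ka×C = 0. Using quadratic formula: [H⁺] = 6.3048e-06

pH = 5.20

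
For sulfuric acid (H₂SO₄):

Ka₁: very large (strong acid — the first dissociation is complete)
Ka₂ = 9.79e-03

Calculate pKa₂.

pKa₂ = -log(Ka₂) = -log(9.79e-03) = 2.01.

pK_{a2} = 2.01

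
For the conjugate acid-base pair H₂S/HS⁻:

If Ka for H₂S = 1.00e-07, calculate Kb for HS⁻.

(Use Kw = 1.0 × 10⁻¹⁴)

For a conjugate pair Ka × Kb = Kw, so Kb = Kw/Ka = 1.0 × 10⁻¹⁴ / 1.00e-07 = 1.00e-07.

K_b = 1.00e-07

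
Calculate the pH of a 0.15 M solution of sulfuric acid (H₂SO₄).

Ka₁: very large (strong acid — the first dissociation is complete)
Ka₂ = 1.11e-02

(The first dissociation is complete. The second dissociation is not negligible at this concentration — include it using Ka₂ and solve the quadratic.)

First dissociation is complete: [H⁺]₀ = [HSO₄⁻]₀ = C = 0.15 M. Second dissociation HSO₄⁻ ⇌ H⁺ + SO₄²⁻: let x = [SO₄²⁻]. Ka₂ = (C + x)·x / (C − x) = 1.11e-02 → x² + (C + Ka₂)·x − Ka₂·C = 0 → x² + 0.16110·x − 1.665e-03 = 0. x = (−0.16110 + √(0.16110² + 4 × 1.665e-03)) / 2 = 9.7456e-03 M. [H⁺] = C + x = 0.15 + 9.7456e-03 = 1.5975e-01 M. pH = -log(1.5975e-01) = 0.80.

pH = 0.80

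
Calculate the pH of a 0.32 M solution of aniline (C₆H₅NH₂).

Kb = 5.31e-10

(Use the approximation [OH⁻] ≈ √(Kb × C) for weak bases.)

[OH⁻] = √(Kb × C) = √(5.31e-10 × 0.32) = 1.3035e-05. pOH = 4.88, pH = 14 - pOH

pH = 9.12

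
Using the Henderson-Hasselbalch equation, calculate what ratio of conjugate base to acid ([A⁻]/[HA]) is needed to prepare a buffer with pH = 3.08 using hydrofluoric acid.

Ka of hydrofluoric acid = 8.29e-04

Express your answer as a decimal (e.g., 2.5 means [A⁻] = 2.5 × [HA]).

pKa = -log(8.29e-04) = 3.0814. pH = pKa + log([A⁻]/[HA]), so log([A⁻]/[HA]) = pH − pKa = 3.08 − 3.0814 = -0.0014. [A⁻]/[HA] = 10^(-0.0014) = 0.997

[A⁻]/[HA] = 0.997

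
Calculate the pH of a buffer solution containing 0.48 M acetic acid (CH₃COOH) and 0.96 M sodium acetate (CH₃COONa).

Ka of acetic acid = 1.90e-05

pKa = -log(1.90e-05) = 4.72. pH = pKa + log([A⁻]/[HA]) = 4.72 + log(0.96/0.48)

pH = 5.02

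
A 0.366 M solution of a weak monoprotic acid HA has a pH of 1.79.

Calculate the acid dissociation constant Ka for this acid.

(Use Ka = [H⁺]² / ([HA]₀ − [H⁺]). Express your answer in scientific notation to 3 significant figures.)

[H⁺] = 10^(−pH) = 10^(−1.79) = 1.622e-02 M. For HA ⇌ H⁺ + A⁻, Ka = [H⁺][A⁻]/[HA] = [H⁺]² / ([HA]₀ − [H⁺]) = (1.622e-02)² / (0.366 − 1.622e-02) = 7.52e-04.

K_a = 7.52e-04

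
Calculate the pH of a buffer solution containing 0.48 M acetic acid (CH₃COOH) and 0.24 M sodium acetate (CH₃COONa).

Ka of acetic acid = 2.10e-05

pKa = -log(2.10e-05) = 4.68. pH = pKa + log([A⁻]/[HA]) = 4.68 + log(0.24/0.48)

pH = 4.38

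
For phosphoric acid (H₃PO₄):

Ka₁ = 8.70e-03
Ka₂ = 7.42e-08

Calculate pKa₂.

pKa₂ = -log(Ka₂) = -log(7.42e-08) = 7.13.

pK_{a2} = 7.13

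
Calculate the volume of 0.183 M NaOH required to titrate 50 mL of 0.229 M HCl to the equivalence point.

At equivalence: moles acid = moles base. moles HCl = 0.229 × 50/1000 = 0.01145 mol. V_base = moles / 0.183 × 1000 = 62.6 mL.

V_{base} = 62.6 mL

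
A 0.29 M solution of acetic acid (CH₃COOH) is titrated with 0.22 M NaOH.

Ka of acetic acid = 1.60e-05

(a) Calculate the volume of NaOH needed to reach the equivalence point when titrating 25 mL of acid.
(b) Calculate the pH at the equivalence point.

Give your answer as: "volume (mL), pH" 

moles acid = 0.29 × 25/1000 = 0.00725 mol; V_base = moles/0.22 × 1000 = 33.0 mL. At equivalence only the conjugate base is present: [A⁻] = 0.00725/0.058 = 1.2510e-01 M. Kb = Kw/Ka = 6.25e-10; [OH⁻] = √(Kb × [A⁻]) = 8.8423e-06; pOH = 5.05; pH = 14 - pOH = 8.95.

V = 33.0 mL, pH = 8.95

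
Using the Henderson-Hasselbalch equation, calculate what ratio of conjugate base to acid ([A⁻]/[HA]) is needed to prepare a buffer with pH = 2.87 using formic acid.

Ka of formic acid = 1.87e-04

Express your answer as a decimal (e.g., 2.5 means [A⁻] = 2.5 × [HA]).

pKa = -log(1.87e-04) = 3.7282. pH = pKa + log([A⁻]/[HA]), so log([A⁻]/[HA]) = pH − pKa = 2.87 − 3.7282 = -0.8582. [A⁻]/[HA] = 10^(-0.8582) = 0.139

[A⁻]/[HA] = 0.139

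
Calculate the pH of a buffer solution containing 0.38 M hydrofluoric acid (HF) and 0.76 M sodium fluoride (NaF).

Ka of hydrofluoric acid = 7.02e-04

pKa = -log(7.02e-04) = 3.15. pH = pKa + log([A⁻]/[HA]) = 3.15 + log(0.76/0.38)

pH = 3.45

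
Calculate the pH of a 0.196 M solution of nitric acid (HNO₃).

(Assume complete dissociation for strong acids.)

[H⁺] = 0.196 M for strong acid. pH = -log[H⁺] = -log(0.196)

pH = 0.71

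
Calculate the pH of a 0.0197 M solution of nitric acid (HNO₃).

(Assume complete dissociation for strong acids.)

[H⁺] = 0.0197 M for strong acid. pH = -log[H⁺] = -log(0.0197)

pH = 1.71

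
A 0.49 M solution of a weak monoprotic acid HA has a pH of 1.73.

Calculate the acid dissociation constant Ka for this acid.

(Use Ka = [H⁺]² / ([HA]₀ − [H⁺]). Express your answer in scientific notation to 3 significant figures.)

[H⁺] = 10^(−pH) = 10^(−1.73) = 1.862e-02 M. For HA ⇌ H⁺ + A⁻, Ka = [H⁺][A⁻]/[HA] = [H⁺]² / ([HA]₀ − [H⁺]) = (1.862e-02)² / (0.49 − 1.862e-02) = 7.36e-04.

K_a = 7.36e-04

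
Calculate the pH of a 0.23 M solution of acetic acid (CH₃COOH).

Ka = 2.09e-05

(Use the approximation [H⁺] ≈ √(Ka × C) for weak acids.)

[H⁺] = √(Ka × C) = √(2.09e-05 × 0.23) = 2.1925e-03. pH = -log(2.1925e-03)

pH = 2.66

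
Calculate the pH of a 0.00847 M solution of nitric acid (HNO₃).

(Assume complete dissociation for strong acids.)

[H⁺] = 0.00847 M for strong acid. pH = -log[H⁺] = -log(0.00847)

pH = 2.07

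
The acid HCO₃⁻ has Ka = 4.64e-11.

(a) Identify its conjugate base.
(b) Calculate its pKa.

(a) The conjugate base is formed by removing one H⁺ from HCO₃⁻, giving CO₃²⁻. (b) pKa = -log(Ka) = -log(4.64e-11) = 10.33.

Conjugate base: CO₃²⁻; pK_a = 10.33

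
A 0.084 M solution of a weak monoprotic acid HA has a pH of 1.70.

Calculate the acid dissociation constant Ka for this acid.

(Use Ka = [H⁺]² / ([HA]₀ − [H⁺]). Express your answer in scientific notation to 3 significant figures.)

[H⁺] = 10^(−pH) = 10^(−1.70) = 1.995e-02 M. For HA ⇌ H⁺ + A⁻, Ka = [H⁺][A⁻]/[HA] = [H⁺]² / ([HA]₀ − [H⁺]) = (1.995e-02)² / (0.084 − 1.995e-02) = 6.22e-03.

K_a = 6.22e-03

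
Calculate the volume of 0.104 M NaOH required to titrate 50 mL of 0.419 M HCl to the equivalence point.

At equivalence: moles acid = moles base. moles HCl = 0.419 × 50/1000 = 0.02095 mol. V_base = moles / 0.104 × 1000 = 201.4 mL.

V_{base} = 201.4 mL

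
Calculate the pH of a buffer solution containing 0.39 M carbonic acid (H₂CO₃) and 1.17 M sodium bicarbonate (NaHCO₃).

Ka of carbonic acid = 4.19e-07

pKa = -log(4.19e-07) = 6.38. pH = pKa + log([A⁻]/[HA]) = 6.38 + log(1.17/0.39)

pH = 6.85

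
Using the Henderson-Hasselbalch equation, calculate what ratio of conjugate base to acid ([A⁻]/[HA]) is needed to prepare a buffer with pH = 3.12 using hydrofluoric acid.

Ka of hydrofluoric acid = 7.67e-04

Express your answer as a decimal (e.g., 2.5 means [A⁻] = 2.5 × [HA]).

pKa = -log(7.67e-04) = 3.1152. pH = pKa + log([A⁻]/[HA]), so log([A⁻]/[HA]) = pH − pKa = 3.12 − 3.1152 = 0.0048. [A⁻]/[HA] = 10^(0.0048) = 1.01

[A⁻]/[HA] = 1.01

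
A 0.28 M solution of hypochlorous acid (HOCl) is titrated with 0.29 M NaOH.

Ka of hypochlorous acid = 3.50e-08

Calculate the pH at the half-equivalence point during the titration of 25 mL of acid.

At half-equivalence [HA] = [A⁻], so Henderson-Hasselbalch gives pH = pKa = -log(3.50e-08) = 7.46.

pH = pKa = 7.46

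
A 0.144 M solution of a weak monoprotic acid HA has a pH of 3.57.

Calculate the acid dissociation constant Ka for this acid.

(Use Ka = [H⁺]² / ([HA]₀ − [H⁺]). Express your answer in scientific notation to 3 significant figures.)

[H⁺] = 10^(−pH) = 10^(−3.57) = 2.692e-04 M. For HA ⇌ H⁺ + A⁻, Ka = [H⁺][A⁻]/[HA] = [H⁺]² / ([HA]₀ − [H⁺]) = (2.692e-04)² / (0.144 − 2.692e-04) = 5.04e-07.

K_a = 5.04e-07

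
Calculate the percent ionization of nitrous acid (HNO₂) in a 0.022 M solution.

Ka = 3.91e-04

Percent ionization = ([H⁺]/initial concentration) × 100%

Using Ka equilibrium: x² + Ka×x - Ka×C = 0. Solving: [H⁺] = 2.7439e-03. Percent = (2.7439e-03/0.022) × 100

Percent ionization = 12.5%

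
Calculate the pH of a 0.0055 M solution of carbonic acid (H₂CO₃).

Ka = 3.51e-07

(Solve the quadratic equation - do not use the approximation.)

x² + Ka×x - Ka×C = 0. Using quadratic formula: [H⁺] = 4.3762e-05

pH = 4.36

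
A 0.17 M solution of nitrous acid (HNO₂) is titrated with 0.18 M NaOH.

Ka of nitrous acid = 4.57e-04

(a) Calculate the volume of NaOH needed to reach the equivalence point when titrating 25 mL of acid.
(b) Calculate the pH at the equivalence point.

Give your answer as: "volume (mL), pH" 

moles acid = 0.17 × 25/1000 = 0.00425 mol; V_base = moles/0.18 × 1000 = 23.6 mL. At equivalence only the conjugate base is present: [A⁻] = 0.00425/0.049 = 8.7429e-02 M. Kb = Kw/Ka = 2.19e-11; [OH⁻] = √(Kb × [A⁻]) = 1.3831e-06; pOH = 5.86; pH = 14 - pOH = 8.14.

V = 23.6 mL, pH = 8.14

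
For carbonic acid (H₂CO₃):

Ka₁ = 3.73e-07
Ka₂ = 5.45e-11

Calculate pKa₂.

pKa₂ = -log(Ka₂) = -log(5.45e-11) = 10.26.

pK_{a2} = 10.26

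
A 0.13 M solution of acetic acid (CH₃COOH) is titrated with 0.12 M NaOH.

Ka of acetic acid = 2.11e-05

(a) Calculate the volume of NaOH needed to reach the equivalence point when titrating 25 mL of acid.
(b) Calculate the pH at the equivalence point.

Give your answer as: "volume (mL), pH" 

moles acid = 0.13 × 25/1000 = 0.00325 mol; V_base = moles/0.12 × 1000 = 27.1 mL. At equivalence only the conjugate base is present: [A⁻] = 0.00325/0.052 = 6.2400e-02 M. Kb = Kw/Ka = 4.74e-10; [OH⁻] = √(Kb × [A⁻]) = 5.4381e-06; pOH = 5.26; pH = 14 - pOH = 8.74.

V = 27.1 mL, pH = 8.74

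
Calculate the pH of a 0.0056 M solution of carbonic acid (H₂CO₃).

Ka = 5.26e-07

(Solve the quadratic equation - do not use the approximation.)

x² + Ka×x - Ka×C = 0. Using quadratic formula: [H⁺] = 5.4011e-05

pH = 4.27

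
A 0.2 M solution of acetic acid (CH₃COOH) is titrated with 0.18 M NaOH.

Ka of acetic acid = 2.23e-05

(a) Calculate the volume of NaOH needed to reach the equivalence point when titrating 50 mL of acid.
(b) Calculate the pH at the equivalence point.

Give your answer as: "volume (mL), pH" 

moles acid = 0.2 × 50/1000 = 0.01 mol; V_base = moles/0.18 × 1000 = 55.6 mL. At equivalence only the conjugate base is present: [A⁻] = 0.01/0.106 = 9.4737e-02 M. Kb = Kw/Ka = 4.48e-10; [OH⁻] = √(Kb × [A⁻]) = 6.5179e-06; pOH = 5.19; pH = 14 - pOH = 8.81.

V = 55.6 mL, pH = 8.81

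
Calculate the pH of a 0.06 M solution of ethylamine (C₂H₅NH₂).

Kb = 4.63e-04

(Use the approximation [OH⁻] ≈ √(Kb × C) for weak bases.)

[OH⁻] = √(Kb × C) = √(4.63e-04 × 0.06) = 5.2707e-03. pOH = 2.28, pH = 14 - pOH

pH = 11.72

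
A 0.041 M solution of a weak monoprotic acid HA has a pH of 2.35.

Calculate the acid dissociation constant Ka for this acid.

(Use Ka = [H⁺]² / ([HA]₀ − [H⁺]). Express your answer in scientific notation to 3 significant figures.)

[H⁺] = 10^(−pH) = 10^(−2.35) = 4.467e-03 M. For HA ⇌ H⁺ + A⁻, Ka = [H⁺][A⁻]/[HA] = [H⁺]² / ([HA]₀ − [H⁺]) = (4.467e-03)² / (0.041 − 4.467e-03) = 5.46e-04.

K_a = 5.46e-04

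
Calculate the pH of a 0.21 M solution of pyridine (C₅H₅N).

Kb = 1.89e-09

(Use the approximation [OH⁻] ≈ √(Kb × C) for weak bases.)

[OH⁻] = √(Kb × C) = √(1.89e-09 × 0.21) = 1.9922e-05. pOH = 4.70, pH = 14 - pOH

pH = 9.30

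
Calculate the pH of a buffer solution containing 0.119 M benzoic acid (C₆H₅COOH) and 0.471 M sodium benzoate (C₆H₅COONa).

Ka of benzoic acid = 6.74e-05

pKa = -log(6.74e-05) = 4.17. pH = pKa + log([A⁻]/[HA]) = 4.17 + log(0.471/0.119)

pH = 4.77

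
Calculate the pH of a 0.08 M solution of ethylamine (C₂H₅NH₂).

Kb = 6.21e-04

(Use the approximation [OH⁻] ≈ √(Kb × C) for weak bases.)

[OH⁻] = √(Kb × C) = √(6.21e-04 × 0.08) = 7.0484e-03. pOH = 2.15, pH = 14 - pOH

pH = 11.85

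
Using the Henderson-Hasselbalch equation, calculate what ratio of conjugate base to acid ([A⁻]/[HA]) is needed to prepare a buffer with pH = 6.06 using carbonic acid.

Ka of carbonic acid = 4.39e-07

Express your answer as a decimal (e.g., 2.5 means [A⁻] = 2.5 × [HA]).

pKa = -log(4.39e-07) = 6.3575. pH = pKa + log([A⁻]/[HA]), so log([A⁻]/[HA]) = pH − pKa = 6.06 − 6.3575 = -0.2975. [A⁻]/[HA] = 10^(-0.2975) = 0.504

[A⁻]/[HA] = 0.504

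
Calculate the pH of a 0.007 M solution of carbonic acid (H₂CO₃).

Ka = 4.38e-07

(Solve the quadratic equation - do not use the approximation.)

x² + Ka×x - Ka×C = 0. Using quadratic formula: [H⁺] = 5.5153e-05

pH = 4.26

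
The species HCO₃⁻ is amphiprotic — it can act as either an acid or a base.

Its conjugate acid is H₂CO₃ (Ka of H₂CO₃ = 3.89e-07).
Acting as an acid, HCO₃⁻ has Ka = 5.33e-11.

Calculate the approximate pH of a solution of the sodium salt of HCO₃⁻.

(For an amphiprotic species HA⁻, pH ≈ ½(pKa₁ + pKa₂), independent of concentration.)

pKa₁ = -log(3.89e-07) = 6.41; pKa₂ = -log(5.33e-11) = 10.27. For an amphiprotic species, pH ≈ ½(pKa₁ + pKa₂) = ½(6.41 + 10.27) = 8.34.

pH = 8.34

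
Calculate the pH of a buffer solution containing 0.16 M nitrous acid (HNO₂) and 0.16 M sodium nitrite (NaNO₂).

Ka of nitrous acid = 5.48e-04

pKa = -log(5.48e-04) = 3.26. pH = pKa + log([A⁻]/[HA]) = 3.26 + log(0.16/0.16)

pH = 3.26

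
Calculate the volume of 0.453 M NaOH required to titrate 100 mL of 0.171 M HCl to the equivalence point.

At equivalence: moles acid = moles base. moles HCl = 0.171 × 100/1000 = 0.0171 mol. V_base = moles / 0.453 × 1000 = 37.7 mL.

V_{base} = 37.7 mL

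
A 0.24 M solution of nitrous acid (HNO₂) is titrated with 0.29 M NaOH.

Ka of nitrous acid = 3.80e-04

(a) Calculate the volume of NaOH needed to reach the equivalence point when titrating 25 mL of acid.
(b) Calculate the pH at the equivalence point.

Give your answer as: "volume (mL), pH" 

moles acid = 0.24 × 25/1000 = 0.006 mol; V_base = moles/0.29 × 1000 = 20.7 mL. At equivalence only the conjugate base is present: [A⁻] = 0.006/0.046 = 1.3132e-01 M. Kb = Kw/Ka = 2.63e-11; [OH⁻] = √(Kb × [A⁻]) = 1.8590e-06; pOH = 5.73; pH = 14 - pOH = 8.27.

V = 20.7 mL, pH = 8.27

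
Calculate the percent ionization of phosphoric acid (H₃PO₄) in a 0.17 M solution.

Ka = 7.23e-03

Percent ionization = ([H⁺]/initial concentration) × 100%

Using Ka equilibrium: x² + Ka×x - Ka×C = 0. Solving: [H⁺] = 3.1629e-02. Percent = (3.1629e-02/0.17) × 100

Percent ionization = 18.6%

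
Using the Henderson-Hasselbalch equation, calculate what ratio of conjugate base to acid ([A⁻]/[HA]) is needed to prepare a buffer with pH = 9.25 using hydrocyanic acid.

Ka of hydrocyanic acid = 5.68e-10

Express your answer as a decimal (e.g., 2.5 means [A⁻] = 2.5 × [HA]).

pKa = -log(5.68e-10) = 9.2457. pH = pKa + log([A⁻]/[HA]), so log([A⁻]/[HA]) = pH − pKa = 9.25 − 9.2457 = 0.0043. [A⁻]/[HA] = 10^(0.0043) = 1.01

[A⁻]/[HA] = 1.01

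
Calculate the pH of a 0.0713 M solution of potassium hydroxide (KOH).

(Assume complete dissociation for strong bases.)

[OH⁻] = 0.0713 M for strong base. pOH = -log[OH⁻] = 1.15, pH = 14 - pOH

pH = 12.85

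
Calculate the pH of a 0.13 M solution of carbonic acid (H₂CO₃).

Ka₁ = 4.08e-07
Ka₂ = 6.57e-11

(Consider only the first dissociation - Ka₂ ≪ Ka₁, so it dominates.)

First dissociation dominates. From Ka₁ = [H⁺][HA⁻]/[H₂A], x² + Ka₁·x − Ka₁·C = 0 with C = 0.13 M and Ka₁ = 4.08e-07. Solving: [H⁺] = (−Ka₁ + √(Ka₁² + 4·Ka₁·C)) / 2 = 2.3010e-04 M. pH = -log(2.3010e-04) = 3.64.

pH = 3.64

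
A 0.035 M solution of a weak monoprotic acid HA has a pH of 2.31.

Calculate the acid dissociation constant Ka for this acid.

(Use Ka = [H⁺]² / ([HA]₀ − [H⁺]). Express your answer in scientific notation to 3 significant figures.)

[H⁺] = 10^(−pH) = 10^(−2.31) = 4.898e-03 M. For HA ⇌ H⁺ + A⁻, Ka = [H⁺][A⁻]/[HA] = [H⁺]² / ([HA]₀ − [H⁺]) = (4.898e-03)² / (0.035 − 4.898e-03) = 7.97e-04.

K_a = 7.97e-04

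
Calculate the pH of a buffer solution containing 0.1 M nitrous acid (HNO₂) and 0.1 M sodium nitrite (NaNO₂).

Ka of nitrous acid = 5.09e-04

pKa = -log(5.09e-04) = 3.29. pH = pKa + log([A⁻]/[HA]) = 3.29 + log(0.1/0.1)

pH = 3.29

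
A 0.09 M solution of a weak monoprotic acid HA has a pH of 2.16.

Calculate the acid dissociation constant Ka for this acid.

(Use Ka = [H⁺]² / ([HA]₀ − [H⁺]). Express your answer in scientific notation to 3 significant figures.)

[H⁺] = 10^(−pH) = 10^(−2.16) = 6.918e-03 M. For HA ⇌ H⁺ + A⁻, Ka = [H⁺][A⁻]/[HA] = [H⁺]² / ([HA]₀ − [H⁺]) = (6.918e-03)² / (0.09 − 6.918e-03) = 5.76e-04.

K_a = 5.76e-04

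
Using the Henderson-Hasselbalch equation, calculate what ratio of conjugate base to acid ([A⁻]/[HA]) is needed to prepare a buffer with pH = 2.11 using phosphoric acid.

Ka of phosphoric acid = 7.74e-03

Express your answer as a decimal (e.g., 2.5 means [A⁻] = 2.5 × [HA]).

pKa = -log(7.74e-03) = 2.1113. pH = pKa + log([A⁻]/[HA]), so log([A⁻]/[HA]) = pH − pKa = 2.11 − 2.1113 = -0.0013. [A⁻]/[HA] = 10^(-0.0013) = 0.997

[A⁻]/[HA] = 0.997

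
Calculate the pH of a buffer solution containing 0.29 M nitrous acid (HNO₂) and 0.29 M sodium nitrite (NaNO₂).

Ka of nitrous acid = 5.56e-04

pKa = -log(5.56e-04) = 3.25. pH = pKa + log([A⁻]/[HA]) = 3.25 + log(0.29/0.29)

pH = 3.25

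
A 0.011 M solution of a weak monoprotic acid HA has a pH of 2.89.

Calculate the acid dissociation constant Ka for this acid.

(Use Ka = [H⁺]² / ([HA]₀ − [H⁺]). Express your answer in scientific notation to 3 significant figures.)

[H⁺] = 10^(−pH) = 10^(−2.89) = 1.288e-03 M. For HA ⇌ H⁺ + A⁻, Ka = [H⁺][A⁻]/[HA] = [H⁺]² / ([HA]₀ − [H⁺]) = (1.288e-03)² / (0.011 − 1.288e-03) = 1.71e-04.

K_a = 1.71e-04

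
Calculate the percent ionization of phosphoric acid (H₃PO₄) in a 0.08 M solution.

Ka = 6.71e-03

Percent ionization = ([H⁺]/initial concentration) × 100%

Using Ka equilibrium: x² + Ka×x - Ka×C = 0. Solving: [H⁺] = 2.0056e-02. Percent = (2.0056e-02/0.08) × 100

Percent ionization = 25.1%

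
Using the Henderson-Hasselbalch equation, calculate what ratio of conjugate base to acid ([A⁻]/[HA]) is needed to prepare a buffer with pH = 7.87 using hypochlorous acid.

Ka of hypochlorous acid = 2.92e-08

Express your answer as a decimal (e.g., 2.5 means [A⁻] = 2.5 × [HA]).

pKa = -log(2.92e-08) = 7.5346. pH = pKa + log([A⁻]/[HA]), so log([A⁻]/[HA]) = pH − pKa = 7.87 − 7.5346 = 0.3354. [A⁻]/[HA] = 10^(0.3354) = 2.16

[A⁻]/[HA] = 2.16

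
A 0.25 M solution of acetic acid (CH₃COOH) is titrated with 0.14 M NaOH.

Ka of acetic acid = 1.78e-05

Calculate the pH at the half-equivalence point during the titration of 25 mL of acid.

At half-equivalence [HA] = [A⁻], so Henderson-Hasselbalch gives pH = pKa = -log(1.78e-05) = 4.75.

pH = pKa = 4.75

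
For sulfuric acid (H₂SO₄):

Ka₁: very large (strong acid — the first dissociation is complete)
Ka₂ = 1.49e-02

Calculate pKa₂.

pKa₂ = -log(Ka₂) = -log(1.49e-02) = 1.83.

pK_{a2} = 1.83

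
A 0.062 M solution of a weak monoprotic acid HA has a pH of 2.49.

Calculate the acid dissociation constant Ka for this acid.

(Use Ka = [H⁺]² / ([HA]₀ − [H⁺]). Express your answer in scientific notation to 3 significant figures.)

[H⁺] = 10^(−pH) = 10^(−2.49) = 3.236e-03 M. For HA ⇌ H⁺ + A⁻, Ka = [H⁺][A⁻]/[HA] = [H⁺]² / ([HA]₀ − [H⁺]) = (3.236e-03)² / (0.062 − 3.236e-03) = 1.78e-04.

K_a = 1.78e-04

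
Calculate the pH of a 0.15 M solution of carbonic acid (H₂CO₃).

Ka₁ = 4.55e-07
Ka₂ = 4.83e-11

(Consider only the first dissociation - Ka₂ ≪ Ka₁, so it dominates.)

First dissociation dominates. From Ka₁ = [H⁺][HA⁻]/[H₂A], x² + Ka₁·x − Ka₁·C = 0 with C = 0.15 M and Ka₁ = 4.55e-07. Solving: [H⁺] = (−Ka₁ + √(Ka₁² + 4·Ka₁·C)) / 2 = 2.6102e-04 M. pH = -log(2.6102e-04) = 3.58.

pH = 3.58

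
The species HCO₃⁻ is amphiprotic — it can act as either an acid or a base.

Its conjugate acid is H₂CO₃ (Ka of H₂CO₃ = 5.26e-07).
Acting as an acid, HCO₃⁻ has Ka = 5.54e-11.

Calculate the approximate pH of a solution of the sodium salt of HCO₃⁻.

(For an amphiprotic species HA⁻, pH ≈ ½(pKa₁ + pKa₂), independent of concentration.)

pKa₁ = -log(5.26e-07) = 6.28; pKa₂ = -log(5.54e-11) = 10.26. For an amphiprotic species, pH ≈ ½(pKa₁ + pKa₂) = ½(6.28 + 10.26) = 8.27.

pH = 8.27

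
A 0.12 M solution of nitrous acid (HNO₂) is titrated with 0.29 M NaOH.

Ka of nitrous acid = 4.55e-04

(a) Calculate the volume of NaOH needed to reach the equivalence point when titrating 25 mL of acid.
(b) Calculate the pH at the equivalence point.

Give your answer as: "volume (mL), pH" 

moles acid = 0.12 × 25/1000 = 0.003 mol; V_base = moles/0.29 × 1000 = 10.3 mL. At equivalence only the conjugate base is present: [A⁻] = 0.003/0.035 = 8.4878e-02 M. Kb = Kw/Ka = 2.20e-11; [OH⁻] = √(Kb × [A⁻]) = 1.3658e-06; pOH = 5.86; pH = 14 - pOH = 8.14.

V = 10.3 mL, pH = 8.14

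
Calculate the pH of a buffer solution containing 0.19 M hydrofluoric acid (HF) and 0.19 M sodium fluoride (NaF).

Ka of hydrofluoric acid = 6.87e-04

pKa = -log(6.87e-04) = 3.16. pH = pKa + log([A⁻]/[HA]) = 3.16 + log(0.19/0.19)

pH = 3.16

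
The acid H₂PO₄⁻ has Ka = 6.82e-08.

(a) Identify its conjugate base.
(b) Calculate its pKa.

(a) The conjugate base is formed by removing one H⁺ from H₂PO₄⁻, giving HPO₄²⁻. (b) pKa = -log(Ka) = -log(6.82e-08) = 7.17.

Conjugate base: HPO₄²⁻; pK_a = 7.17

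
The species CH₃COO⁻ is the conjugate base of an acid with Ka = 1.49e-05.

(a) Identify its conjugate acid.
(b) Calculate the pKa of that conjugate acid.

(a) The conjugate acid is formed by adding one H⁺ to CH₃COO⁻, giving CH₃COOH. (b) pKa = -log(Ka) = -log(1.49e-05) = 4.83.

Conjugate acid: CH₃COOH; pK_a = 4.83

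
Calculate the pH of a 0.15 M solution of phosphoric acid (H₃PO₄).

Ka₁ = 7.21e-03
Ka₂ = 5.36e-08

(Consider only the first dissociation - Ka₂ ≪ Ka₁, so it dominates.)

First dissociation dominates. From Ka₁ = [H⁺][HA⁻]/[H₂A], x² + Ka₁·x − Ka₁·C = 0 with C = 0.15 M and Ka₁ = 7.21e-03. Solving: [H⁺] = (−Ka₁ + √(Ka₁² + 4·Ka₁·C)) / 2 = 2.9478e-02 M. pH = -log(2.9478e-02) = 1.53.

pH = 1.53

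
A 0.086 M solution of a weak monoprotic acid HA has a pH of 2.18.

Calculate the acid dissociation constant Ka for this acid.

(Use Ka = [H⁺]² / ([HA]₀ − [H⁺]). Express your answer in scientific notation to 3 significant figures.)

[H⁺] = 10^(−pH) = 10^(−2.18) = 6.607e-03 M. For HA ⇌ H⁺ + A⁻, Ka = [H⁺][A⁻]/[HA] = [H⁺]² / ([HA]₀ − [H⁺]) = (6.607e-03)² / (0.086 − 6.607e-03) = 5.50e-04.

K_a = 5.50e-04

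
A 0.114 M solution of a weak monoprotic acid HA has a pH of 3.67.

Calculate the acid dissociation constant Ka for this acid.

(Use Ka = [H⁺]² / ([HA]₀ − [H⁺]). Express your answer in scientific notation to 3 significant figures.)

[H⁺] = 10^(−pH) = 10^(−3.67) = 2.138e-04 M. For HA ⇌ H⁺ + A⁻, Ka = [H⁺][A⁻]/[HA] = [H⁺]² / ([HA]₀ − [H⁺]) = (2.138e-04)² / (0.114 − 2.138e-04) = 4.02e-07.

K_a = 4.02e-07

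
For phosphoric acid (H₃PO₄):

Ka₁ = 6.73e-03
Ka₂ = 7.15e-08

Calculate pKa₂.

pKa₂ = -log(Ka₂) = -log(7.15e-08) = 7.15.

pK_{a2} = 7.15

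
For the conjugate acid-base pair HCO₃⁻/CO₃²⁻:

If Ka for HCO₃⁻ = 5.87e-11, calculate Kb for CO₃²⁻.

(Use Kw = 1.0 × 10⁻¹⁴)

For a conjugate pair Ka × Kb = Kw, so Kb = Kw/Ka = 1.0 × 10⁻¹⁴ / 5.87e-11 = 1.70e-04.

K_b = 1.70e-04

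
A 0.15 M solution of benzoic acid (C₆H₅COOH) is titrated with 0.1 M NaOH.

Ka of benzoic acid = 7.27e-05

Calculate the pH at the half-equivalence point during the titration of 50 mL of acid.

At half-equivalence [HA] = [A⁻], so Henderson-Hasselbalch gives pH = pKa = -log(7.27e-05) = 4.14.

pH = pKa = 4.14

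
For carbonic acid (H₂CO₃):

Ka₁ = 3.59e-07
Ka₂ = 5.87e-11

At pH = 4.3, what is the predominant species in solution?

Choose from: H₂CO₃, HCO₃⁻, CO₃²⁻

pKa₁ = 6.44, pKa₂ = 10.23. For a polyprotic acid the predominant species crosses at each pKa: below pKa_n the protonated form dominates, above it the deprotonated form does. At pH = 4.3, the predominant species is H₂CO₃.

H₂CO₃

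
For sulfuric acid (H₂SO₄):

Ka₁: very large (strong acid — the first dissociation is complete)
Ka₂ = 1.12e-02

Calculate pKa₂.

pKa₂ = -log(Ka₂) = -log(1.12e-02) = 1.95.

pK_{a2} = 1.95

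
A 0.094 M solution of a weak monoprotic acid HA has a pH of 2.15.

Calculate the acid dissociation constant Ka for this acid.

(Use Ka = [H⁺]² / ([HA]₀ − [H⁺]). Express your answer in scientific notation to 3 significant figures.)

[H⁺] = 10^(−pH) = 10^(−2.15) = 7.079e-03 M. For HA ⇌ H⁺ + A⁻, Ka = [H⁺][A⁻]/[HA] = [H⁺]² / ([HA]₀ − [H⁺]) = (7.079e-03)² / (0.094 − 7.079e-03) = 5.77e-04.

K_a = 5.77e-04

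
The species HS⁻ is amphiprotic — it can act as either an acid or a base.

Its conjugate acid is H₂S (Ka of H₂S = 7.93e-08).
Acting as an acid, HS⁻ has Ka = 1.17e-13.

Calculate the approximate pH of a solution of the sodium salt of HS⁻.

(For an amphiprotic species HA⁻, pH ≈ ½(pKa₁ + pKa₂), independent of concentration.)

pKa₁ = -log(7.93e-08) = 7.10; pKa₂ = -log(1.17e-13) = 12.93. For an amphiprotic species, pH ≈ ½(pKa₁ + pKa₂) = ½(7.10 + 12.93) = 10.02.

pH = 10.02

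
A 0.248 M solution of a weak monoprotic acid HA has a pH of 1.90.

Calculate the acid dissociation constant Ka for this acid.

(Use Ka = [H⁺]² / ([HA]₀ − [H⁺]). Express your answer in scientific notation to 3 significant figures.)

[H⁺] = 10^(−pH) = 10^(−1.90) = 1.259e-02 M. For HA ⇌ H⁺ + A⁻, Ka = [H⁺][A⁻]/[HA] = [H⁺]² / ([HA]₀ − [H⁺]) = (1.259e-02)² / (0.248 − 1.259e-02) = 6.73e-04.

K_a = 6.73e-04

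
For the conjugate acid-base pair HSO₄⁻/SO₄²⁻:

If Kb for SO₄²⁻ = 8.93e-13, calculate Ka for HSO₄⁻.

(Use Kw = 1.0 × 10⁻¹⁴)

For a conjugate pair Ka × Kb = Kw, so Ka = Kw/Kb = 1.0 × 10⁻¹⁴ / 8.93e-13 = 1.12e-02.

K_a = 1.12e-02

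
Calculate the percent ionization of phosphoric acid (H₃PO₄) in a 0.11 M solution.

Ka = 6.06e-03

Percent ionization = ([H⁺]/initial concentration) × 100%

Using Ka equilibrium: x² + Ka×x - Ka×C = 0. Solving: [H⁺] = 2.2966e-02. Percent = (2.2966e-02/0.11) × 100

Percent ionization = 20.9%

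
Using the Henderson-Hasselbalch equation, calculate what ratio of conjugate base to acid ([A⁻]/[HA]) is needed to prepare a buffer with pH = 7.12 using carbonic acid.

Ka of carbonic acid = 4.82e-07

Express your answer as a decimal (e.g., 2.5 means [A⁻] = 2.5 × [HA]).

pKa = -log(4.82e-07) = 6.3170. pH = pKa + log([A⁻]/[HA]), so log([A⁻]/[HA]) = pH − pKa = 7.12 − 6.3170 = 0.8030. [A⁻]/[HA] = 10^(0.8030) = 6.35

[A⁻]/[HA] = 6.35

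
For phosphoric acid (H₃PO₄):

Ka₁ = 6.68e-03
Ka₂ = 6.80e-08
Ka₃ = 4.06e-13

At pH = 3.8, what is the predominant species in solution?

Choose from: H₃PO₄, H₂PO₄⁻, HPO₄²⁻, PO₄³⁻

pKa₁ = 2.18, pKa₂ = 7.17, pKa₃ = 12.39. For a polyprotic acid the predominant species crosses at each pKa: below pKa_n the protonated form dominates, above it the deprotonated form does. At pH = 3.8, the predominant species is H₂PO₄⁻.

H₂PO₄⁻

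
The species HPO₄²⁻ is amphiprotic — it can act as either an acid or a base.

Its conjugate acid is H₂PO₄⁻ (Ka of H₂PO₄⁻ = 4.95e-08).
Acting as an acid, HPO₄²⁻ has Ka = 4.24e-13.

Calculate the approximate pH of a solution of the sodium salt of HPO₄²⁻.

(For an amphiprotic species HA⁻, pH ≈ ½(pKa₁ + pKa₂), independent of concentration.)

pKa₁ = -log(4.95e-08) = 7.31; pKa₂ = -log(4.24e-13) = 12.37. For an amphiprotic species, pH ≈ ½(pKa₁ + pKa₂) = ½(7.31 + 12.37) = 9.84.

pH = 9.84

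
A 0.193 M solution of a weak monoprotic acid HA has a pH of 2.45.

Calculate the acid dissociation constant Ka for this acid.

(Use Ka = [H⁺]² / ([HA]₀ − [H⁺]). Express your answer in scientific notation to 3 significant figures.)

[H⁺] = 10^(−pH) = 10^(−2.45) = 3.548e-03 M. For HA ⇌ H⁺ + A⁻, Ka = [H⁺][A⁻]/[HA] = [H⁺]² / ([HA]₀ − [H⁺]) = (3.548e-03)² / (0.193 − 3.548e-03) = 6.65e-05.

K_a = 6.65e-05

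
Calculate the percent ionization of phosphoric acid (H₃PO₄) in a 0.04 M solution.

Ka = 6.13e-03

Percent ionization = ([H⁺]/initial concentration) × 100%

Using Ka equilibrium: x² + Ka×x - Ka×C = 0. Solving: [H⁺] = 1.2891e-02. Percent = (1.2891e-02/0.04) × 100

Percent ionization = 32.2%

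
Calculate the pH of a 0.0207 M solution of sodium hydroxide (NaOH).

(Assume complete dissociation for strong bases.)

[OH⁻] = 0.0207 M for strong base. pOH = -log[OH⁻] = 1.68, pH = 14 - pOH

pH = 12.32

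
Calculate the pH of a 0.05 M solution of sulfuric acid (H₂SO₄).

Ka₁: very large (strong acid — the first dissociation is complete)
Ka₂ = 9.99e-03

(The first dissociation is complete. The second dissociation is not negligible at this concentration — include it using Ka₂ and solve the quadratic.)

First dissociation is complete: [H⁺]₀ = [HSO₄⁻]₀ = C = 0.05 M. Second dissociation HSO₄⁻ ⇌ H⁺ + SO₄²⁻: let x = [SO₄²⁻]. Ka₂ = (C + x)·x / (C − x) = 9.99e-03 → x² + (C + Ka₂)·x − Ka₂·C = 0 → x² + 0.05999·x − 4.995e-04 = 0. x = (−0.05999 + √(0.05999² + 4 × 4.995e-04)) / 2 = 7.4109e-03 M. [H⁺] = C + x = 0.05 + 7.4109e-03 = 5.7411e-02 M. pH = -log(5.7411e-02) = 1.24.

pH = 1.24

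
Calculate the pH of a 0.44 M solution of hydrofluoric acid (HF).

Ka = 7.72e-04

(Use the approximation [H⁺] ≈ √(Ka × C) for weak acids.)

[H⁺] = √(Ka × C) = √(7.72e-04 × 0.44) = 1.8430e-02. pH = -log(1.8430e-02)

pH = 1.73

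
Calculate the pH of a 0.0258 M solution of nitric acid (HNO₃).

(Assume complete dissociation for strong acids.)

[H⁺] = 0.0258 M for strong acid. pH = -log[H⁺] = -log(0.0258)

pH = 1.59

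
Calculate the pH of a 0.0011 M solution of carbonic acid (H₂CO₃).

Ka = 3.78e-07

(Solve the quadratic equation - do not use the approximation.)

x² + Ka×x - Ka×C = 0. Using quadratic formula: [H⁺] = 2.0203e-05

pH = 4.69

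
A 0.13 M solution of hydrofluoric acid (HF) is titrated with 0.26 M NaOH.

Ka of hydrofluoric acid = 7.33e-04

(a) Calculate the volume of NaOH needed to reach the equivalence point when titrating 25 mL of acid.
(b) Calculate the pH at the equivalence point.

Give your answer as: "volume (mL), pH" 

moles acid = 0.13 × 25/1000 = 0.00325 mol; V_base = moles/0.26 × 1000 = 12.5 mL. At equivalence only the conjugate base is present: [A⁻] = 0.00325/0.037 = 8.6667e-02 M. Kb = Kw/Ka = 1.36e-11; [OH⁻] = √(Kb × [A⁻]) = 1.0874e-06; pOH = 5.96; pH = 14 - pOH = 8.04.

V = 12.5 mL, pH = 8.04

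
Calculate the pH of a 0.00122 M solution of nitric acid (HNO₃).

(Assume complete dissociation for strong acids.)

[H⁺] = 0.00122 M for strong acid. pH = -log[H⁺] = -log(0.00122)

pH = 2.91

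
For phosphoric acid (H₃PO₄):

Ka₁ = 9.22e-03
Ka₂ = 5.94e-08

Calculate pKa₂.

pKa₂ = -log(Ka₂) = -log(5.94e-08) = 7.23.

pK_{a2} = 7.23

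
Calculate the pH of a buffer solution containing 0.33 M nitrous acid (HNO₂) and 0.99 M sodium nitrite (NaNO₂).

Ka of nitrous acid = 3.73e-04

pKa = -log(3.73e-04) = 3.43. pH = pKa + log([A⁻]/[HA]) = 3.43 + log(0.99/0.33)

pH = 3.91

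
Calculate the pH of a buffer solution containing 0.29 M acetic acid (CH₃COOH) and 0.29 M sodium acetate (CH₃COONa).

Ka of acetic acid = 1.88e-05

pKa = -log(1.88e-05) = 4.73. pH = pKa + log([A⁻]/[HA]) = 4.73 + log(0.29/0.29)

pH = 4.73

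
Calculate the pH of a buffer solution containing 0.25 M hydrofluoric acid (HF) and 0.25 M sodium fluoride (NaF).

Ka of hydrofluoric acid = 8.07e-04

pKa = -log(8.07e-04) = 3.09. pH = pKa + log([A⁻]/[HA]) = 3.09 + log(0.25/0.25)

pH = 3.09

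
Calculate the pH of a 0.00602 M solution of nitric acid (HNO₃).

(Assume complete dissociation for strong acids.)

[H⁺] = 0.00602 M for strong acid. pH = -log[H⁺] = -log(0.00602)

pH = 2.22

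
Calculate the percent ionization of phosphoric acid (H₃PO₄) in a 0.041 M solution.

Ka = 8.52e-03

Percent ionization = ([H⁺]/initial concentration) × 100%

Using Ka equilibrium: x² + Ka×x - Ka×C = 0. Solving: [H⁺] = 1.4909e-02. Percent = (1.4909e-02/0.041) × 100

Percent ionization = 36.4%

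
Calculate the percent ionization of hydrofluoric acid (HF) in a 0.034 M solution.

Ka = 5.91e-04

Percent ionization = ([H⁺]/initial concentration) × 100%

Using Ka equilibrium: x² + Ka×x - Ka×C = 0. Solving: [H⁺] = 4.1969e-03. Percent = (4.1969e-03/0.034) × 100

Percent ionization = 12.3%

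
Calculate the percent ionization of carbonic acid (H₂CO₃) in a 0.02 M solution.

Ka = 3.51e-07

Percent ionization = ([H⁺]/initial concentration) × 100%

Using Ka equilibrium: x² + Ka×x - Ka×C = 0. Solving: [H⁺] = 8.3610e-05. Percent = (8.3610e-05/0.02) × 100

Percent ionization = 0.418%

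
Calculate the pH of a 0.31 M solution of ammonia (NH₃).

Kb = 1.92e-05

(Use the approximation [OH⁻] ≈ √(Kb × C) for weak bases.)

[OH⁻] = √(Kb × C) = √(1.92e-05 × 0.31) = 2.4397e-03. pOH = 2.61, pH = 14 - pOH

pH = 11.39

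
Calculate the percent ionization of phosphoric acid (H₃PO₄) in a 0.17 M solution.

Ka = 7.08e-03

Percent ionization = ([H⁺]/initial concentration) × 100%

Using Ka equilibrium: x² + Ka×x - Ka×C = 0. Solving: [H⁺] = 3.1333e-02. Percent = (3.1333e-02/0.17) × 100

Percent ionization = 18.4%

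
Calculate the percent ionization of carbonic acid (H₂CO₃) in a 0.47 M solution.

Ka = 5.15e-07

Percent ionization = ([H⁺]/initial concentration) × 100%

Using Ka equilibrium: x² + Ka×x - Ka×C = 0. Solving: [H⁺] = 4.9173e-04. Percent = (4.9173e-04/0.47) × 100

Percent ionization = 0.105%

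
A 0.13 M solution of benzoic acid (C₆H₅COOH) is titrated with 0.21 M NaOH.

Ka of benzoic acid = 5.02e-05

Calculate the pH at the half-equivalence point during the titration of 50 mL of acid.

At half-equivalence [HA] = [A⁻], so Henderson-Hasselbalch gives pH = pKa = -log(5.02e-05) = 4.30.

pH = pKa = 4.30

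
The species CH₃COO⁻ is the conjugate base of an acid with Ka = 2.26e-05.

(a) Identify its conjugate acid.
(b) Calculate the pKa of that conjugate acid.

(a) The conjugate acid is formed by adding one H⁺ to CH₃COO⁻, giving CH₃COOH. (b) pKa = -log(Ka) = -log(2.26e-05) = 4.65.

Conjugate acid: CH₃COOH; pK_a = 4.65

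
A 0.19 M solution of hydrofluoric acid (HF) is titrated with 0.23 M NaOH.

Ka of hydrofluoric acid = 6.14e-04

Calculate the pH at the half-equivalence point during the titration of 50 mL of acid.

At half-equivalence [HA] = [A⁻], so Henderson-Hasselbalch gives pH = pKa = -log(6.14e-04) = 3.21.

pH = pKa = 3.21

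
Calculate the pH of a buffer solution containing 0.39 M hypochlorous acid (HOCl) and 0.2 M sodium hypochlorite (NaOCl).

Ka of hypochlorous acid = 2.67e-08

pKa = -log(2.67e-08) = 7.57. pH = pKa + log([A⁻]/[HA]) = 7.57 + log(0.2/0.39)

pH = 7.28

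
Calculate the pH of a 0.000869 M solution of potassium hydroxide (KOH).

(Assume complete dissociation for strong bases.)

[OH⁻] = 0.000869 M for strong base. pOH = -log[OH⁻] = 3.06, pH = 14 - pOH

pH = 10.94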